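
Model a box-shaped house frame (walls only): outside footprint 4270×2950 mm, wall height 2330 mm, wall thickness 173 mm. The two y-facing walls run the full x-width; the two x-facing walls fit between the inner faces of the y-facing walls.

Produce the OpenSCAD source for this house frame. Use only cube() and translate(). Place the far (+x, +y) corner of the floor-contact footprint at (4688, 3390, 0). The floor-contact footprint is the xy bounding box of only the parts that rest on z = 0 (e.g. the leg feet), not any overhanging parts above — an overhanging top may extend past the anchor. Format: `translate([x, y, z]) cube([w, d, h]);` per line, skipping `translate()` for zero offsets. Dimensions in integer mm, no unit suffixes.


translate([418, 440, 0]) cube([4270, 173, 2330]);
translate([418, 3217, 0]) cube([4270, 173, 2330]);
translate([418, 613, 0]) cube([173, 2604, 2330]);
translate([4515, 613, 0]) cube([173, 2604, 2330]);


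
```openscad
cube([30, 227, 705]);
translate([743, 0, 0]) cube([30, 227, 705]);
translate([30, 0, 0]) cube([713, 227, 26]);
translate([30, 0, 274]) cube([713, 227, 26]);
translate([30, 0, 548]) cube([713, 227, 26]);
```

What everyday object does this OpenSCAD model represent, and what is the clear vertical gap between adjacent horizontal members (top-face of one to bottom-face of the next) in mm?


A bookshelf. The clear shelf gap is 248 mm.

Two tall side panels with 3 horizontal boards between them — a bookshelf. The first two shelf undersides are at z = 0 and z = 274; with shelf thickness 26, the clear gap is 274 − 0 − 26 = 248 mm.


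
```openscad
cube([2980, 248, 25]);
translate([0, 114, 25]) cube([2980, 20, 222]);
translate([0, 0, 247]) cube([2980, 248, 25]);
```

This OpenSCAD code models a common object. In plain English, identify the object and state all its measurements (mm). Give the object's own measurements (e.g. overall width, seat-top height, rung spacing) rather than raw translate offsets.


An I-beam lying along x, 2980 mm long. Overall section height 272 mm. Two flanges 248 mm wide (y) and 25 mm thick, one on the floor and one at the top; a web 20 mm thick runs between them, centred on the flange width.


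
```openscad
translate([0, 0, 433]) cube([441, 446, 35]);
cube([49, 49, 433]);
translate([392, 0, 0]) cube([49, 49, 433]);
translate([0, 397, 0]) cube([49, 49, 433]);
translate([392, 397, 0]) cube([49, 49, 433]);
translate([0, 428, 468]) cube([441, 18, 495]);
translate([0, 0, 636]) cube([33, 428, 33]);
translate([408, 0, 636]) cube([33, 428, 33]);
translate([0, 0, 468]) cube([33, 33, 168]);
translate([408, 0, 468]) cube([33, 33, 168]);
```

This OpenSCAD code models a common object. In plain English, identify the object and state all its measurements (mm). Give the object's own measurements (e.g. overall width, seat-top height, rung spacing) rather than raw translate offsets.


A chair. The seat is a 441×446×35 mm slab with its top at z = 468 mm, on four 49×49 mm corner legs (flush with the seat edges, standing on z = 0). A flat backrest 18 mm thick, 495 mm tall, spans the full seat width and rises from the seat top along its +y edge, rear face flush with the rear of the seat. Two armrests of 33×33 mm section run along each side from the seat's front edge to the front of the backrest, top faces 201 mm above the seat top and outer faces flush with the seat's x-edges; a 33×33 mm post under the front of each armrest stands on the seat at the front corner.


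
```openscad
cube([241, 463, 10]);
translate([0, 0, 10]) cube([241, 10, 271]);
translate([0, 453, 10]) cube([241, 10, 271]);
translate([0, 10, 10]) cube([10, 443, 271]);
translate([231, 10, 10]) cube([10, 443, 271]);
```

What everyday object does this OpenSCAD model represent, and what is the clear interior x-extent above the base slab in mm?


An open box. The internal width is 221 mm.

A 241×463 base slab with four walls standing on it — an open box. The base is 241 mm wide and the walls are 10 mm thick, so the internal width is 241 − 2 × 10 = 221 mm.


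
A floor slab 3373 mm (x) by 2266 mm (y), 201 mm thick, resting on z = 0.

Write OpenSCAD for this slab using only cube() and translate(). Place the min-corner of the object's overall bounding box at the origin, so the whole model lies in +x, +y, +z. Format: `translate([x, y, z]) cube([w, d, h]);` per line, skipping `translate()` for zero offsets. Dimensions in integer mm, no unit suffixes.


cube([3373, 2266, 201]);


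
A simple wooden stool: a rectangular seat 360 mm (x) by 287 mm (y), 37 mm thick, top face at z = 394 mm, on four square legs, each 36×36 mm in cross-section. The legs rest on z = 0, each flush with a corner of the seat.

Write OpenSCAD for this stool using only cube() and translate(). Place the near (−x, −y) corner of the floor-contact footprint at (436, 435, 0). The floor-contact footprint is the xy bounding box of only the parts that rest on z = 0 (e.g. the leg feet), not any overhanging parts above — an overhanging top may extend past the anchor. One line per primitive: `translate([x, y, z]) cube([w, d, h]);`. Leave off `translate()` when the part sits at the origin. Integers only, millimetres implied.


// leg_h = 394 - 37 = 357
translate([436, 435, 357]) cube([360, 287, 37]);
translate([436, 435, 0]) cube([36, 36, 357]);
translate([760, 435, 0]) cube([36, 36, 357]);
translate([436, 686, 0]) cube([36, 36, 357]);
translate([760, 686, 0]) cube([36, 36, 357]);


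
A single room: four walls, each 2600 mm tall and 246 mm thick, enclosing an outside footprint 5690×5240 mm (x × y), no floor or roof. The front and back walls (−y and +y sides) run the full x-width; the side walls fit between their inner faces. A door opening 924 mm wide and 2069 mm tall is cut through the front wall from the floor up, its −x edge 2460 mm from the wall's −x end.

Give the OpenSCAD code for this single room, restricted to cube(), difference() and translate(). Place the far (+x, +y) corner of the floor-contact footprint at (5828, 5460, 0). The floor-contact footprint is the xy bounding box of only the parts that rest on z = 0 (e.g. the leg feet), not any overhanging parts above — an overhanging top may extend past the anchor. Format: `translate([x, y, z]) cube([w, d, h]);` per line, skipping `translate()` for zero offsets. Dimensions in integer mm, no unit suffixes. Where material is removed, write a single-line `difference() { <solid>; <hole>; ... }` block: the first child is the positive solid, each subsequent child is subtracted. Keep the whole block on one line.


difference() { translate([138, 220, 0]) cube([5690, 246, 2600]); translate([2598, 220, 0]) cube([924, 246, 2069]); }
translate([138, 5214, 0]) cube([5690, 246, 2600]);
translate([138, 466, 0]) cube([246, 4748, 2600]);
translate([5582, 466, 0]) cube([246, 4748, 2600]);


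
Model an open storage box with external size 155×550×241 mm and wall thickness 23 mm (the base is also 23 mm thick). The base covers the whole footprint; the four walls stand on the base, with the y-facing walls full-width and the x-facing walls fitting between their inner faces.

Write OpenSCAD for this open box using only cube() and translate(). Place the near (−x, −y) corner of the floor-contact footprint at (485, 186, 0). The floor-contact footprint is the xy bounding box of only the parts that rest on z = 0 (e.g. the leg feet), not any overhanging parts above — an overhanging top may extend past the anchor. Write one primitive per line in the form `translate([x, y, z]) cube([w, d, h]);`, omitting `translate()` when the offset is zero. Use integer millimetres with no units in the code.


translate([485, 186, 0]) cube([155, 550, 23]);
translate([485, 186, 23]) cube([155, 23, 218]);
translate([485, 713, 23]) cube([155, 23, 218]);
translate([485, 209, 23]) cube([23, 504, 218]);
translate([617, 209, 23]) cube([23, 504, 218]);


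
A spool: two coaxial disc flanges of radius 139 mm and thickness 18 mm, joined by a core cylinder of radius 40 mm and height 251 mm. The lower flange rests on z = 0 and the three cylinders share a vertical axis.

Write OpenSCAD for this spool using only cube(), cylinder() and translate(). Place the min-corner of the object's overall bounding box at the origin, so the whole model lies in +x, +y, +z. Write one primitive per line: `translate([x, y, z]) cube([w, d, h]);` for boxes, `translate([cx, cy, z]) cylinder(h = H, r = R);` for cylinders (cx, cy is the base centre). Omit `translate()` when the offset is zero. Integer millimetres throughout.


translate([139, 139, 0]) cylinder(h = 18, r = 139);
translate([139, 139, 18]) cylinder(h = 251, r = 40);
translate([139, 139, 269]) cylinder(h = 18, r = 139);


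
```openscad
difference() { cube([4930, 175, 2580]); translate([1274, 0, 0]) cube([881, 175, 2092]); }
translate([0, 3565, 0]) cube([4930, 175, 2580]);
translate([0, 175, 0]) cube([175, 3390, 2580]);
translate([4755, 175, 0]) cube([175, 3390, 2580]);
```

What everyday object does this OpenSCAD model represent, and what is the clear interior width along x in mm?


A single room. The interior width is 4580 mm.

Four walls enclosing a rectangle with a door in the front wall — a room. Outside width 4930 minus two 175 mm walls gives 4580 mm.


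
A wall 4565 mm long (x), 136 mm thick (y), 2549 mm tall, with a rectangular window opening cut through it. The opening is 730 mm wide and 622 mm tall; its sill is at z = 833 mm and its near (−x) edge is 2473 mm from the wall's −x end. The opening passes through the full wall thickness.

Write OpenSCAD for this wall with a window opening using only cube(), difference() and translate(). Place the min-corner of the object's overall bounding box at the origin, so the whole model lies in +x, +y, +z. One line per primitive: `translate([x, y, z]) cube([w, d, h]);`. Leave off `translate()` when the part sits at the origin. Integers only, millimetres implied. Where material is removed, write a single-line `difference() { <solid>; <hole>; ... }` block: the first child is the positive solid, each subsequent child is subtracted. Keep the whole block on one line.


difference() { cube([4565, 136, 2549]); translate([2473, 0, 833]) cube([730, 136, 622]); }


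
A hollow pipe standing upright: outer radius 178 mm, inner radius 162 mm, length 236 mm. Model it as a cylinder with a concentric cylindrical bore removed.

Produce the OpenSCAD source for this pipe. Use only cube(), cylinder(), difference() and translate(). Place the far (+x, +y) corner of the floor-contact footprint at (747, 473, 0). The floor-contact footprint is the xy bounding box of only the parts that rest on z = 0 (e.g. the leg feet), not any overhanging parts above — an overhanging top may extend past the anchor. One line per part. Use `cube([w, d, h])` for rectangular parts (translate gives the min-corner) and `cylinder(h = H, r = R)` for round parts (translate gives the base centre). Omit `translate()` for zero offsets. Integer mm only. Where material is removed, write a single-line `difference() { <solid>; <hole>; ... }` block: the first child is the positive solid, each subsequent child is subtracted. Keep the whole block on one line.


difference() { translate([569, 295, 0]) cylinder(h = 236, r = 178); translate([569, 295, 0]) cylinder(h = 236, r = 162); }


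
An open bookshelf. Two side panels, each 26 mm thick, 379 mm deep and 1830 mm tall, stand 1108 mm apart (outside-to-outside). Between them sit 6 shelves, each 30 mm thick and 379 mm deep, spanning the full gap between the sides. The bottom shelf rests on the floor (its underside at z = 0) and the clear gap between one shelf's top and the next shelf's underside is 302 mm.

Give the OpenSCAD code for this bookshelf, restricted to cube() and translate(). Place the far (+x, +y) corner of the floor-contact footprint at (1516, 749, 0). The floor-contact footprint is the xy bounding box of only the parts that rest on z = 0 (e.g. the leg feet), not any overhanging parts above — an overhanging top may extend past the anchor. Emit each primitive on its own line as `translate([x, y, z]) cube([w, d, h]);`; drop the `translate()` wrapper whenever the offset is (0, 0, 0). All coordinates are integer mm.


translate([408, 370, 0]) cube([26, 379, 1830]);
translate([1490, 370, 0]) cube([26, 379, 1830]);
translate([434, 370, 0]) cube([1056, 379, 30]);
translate([434, 370, 332]) cube([1056, 379, 30]);
translate([434, 370, 664]) cube([1056, 379, 30]);
translate([434, 370, 996]) cube([1056, 379, 30]);
translate([434, 370, 1328]) cube([1056, 379, 30]);
translate([434, 370, 1660]) cube([1056, 379, 30]);


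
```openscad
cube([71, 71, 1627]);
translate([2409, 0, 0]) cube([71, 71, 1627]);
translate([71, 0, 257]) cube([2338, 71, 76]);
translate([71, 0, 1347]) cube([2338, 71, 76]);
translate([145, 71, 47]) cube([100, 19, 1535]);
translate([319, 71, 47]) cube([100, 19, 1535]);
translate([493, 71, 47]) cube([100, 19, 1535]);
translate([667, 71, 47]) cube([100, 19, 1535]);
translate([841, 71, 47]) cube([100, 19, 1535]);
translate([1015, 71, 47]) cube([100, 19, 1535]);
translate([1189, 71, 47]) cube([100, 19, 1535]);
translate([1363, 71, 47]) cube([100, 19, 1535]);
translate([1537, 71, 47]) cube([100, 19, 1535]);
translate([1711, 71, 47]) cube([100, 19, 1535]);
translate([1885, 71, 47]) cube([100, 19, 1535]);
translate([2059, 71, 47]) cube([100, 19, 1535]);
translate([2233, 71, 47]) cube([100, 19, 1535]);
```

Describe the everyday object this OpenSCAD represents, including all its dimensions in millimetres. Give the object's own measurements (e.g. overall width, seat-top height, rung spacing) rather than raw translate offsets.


A fence section. Two 71×71 mm posts, 1627 mm tall, stand on the floor with a clear span of 2338 mm between their inner faces. Two horizontal rails of 71×76 mm section span the gap between the posts with their undersides at z = 257 mm and z = 1347 mm, flush with the posts' −y face. 13 pickets, each 100 mm wide, 19 mm thick and 1535 mm tall, are fixed to the +y face of the rails with their bottoms at z = 47 mm, spaced across the span with a 74 mm gap after the −x post and between neighbouring pickets, with 76 mm left before the +x post.


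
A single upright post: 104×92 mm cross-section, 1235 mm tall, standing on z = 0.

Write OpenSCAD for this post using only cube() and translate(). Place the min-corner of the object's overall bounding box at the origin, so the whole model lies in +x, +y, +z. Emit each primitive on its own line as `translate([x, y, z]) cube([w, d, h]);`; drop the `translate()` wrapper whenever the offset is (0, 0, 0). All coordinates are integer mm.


cube([104, 92, 1235]);


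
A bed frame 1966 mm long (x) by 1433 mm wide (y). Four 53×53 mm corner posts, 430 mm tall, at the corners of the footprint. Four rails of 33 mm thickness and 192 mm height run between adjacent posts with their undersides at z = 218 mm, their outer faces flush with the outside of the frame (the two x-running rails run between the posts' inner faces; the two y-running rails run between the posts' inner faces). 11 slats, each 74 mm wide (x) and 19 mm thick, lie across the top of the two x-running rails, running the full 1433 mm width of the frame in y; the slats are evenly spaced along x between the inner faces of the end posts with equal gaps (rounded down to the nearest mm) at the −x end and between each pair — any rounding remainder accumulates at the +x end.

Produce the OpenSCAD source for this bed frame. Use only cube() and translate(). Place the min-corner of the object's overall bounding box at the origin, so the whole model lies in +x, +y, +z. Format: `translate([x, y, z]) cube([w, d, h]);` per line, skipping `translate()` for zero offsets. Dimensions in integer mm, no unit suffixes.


// slat z = rail_z + rail_h = 218 + 192 = 410
// slat gap = ⌊(1860 − 11·74) / 12⌋ = 87
cube([53, 53, 430]);
translate([0, 1380, 0]) cube([53, 53, 430]);
translate([1913, 0, 0]) cube([53, 53, 430]);
translate([1913, 1380, 0]) cube([53, 53, 430]);
translate([53, 0, 218]) cube([1860, 33, 192]);
translate([53, 1400, 218]) cube([1860, 33, 192]);
translate([0, 53, 218]) cube([33, 1327, 192]);
translate([1933, 53, 218]) cube([33, 1327, 192]);
translate([140, 0, 410]) cube([74, 1433, 19]);
translate([301, 0, 410]) cube([74, 1433, 19]);
translate([462, 0, 410]) cube([74, 1433, 19]);
translate([623, 0, 410]) cube([74, 1433, 19]);
translate([784, 0, 410]) cube([74, 1433, 19]);
translate([945, 0, 410]) cube([74, 1433, 19]);
translate([1106, 0, 410]) cube([74, 1433, 19]);
translate([1267, 0, 410]) cube([74, 1433, 19]);
translate([1428, 0, 410]) cube([74, 1433, 19]);
translate([1589, 0, 410]) cube([74, 1433, 19]);
translate([1750, 0, 410]) cube([74, 1433, 19]);


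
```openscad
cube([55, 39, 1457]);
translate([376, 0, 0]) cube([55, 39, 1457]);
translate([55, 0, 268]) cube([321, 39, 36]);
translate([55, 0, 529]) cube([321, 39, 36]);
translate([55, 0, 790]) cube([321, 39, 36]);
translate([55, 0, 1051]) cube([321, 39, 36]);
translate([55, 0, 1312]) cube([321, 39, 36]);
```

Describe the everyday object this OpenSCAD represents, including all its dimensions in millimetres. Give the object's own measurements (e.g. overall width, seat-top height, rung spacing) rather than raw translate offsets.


A straight ladder. Two 55×39 mm vertical rails, 1457 mm tall, stand 431 mm apart (outside-to-outside) with their front faces coplanar on the −y side. 5 rungs, each 39 mm deep and 36 mm tall, span between the inner faces of the rails, front faces flush with the rails. The lowest rung's underside is at z = 268 mm and rungs are spaced 261 mm apart (underside to underside).


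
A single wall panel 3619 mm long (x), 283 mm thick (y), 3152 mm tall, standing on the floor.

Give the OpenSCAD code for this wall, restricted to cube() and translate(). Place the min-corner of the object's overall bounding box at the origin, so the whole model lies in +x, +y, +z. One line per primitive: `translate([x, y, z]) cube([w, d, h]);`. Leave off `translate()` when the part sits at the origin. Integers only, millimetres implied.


cube([3619, 283, 3152]);


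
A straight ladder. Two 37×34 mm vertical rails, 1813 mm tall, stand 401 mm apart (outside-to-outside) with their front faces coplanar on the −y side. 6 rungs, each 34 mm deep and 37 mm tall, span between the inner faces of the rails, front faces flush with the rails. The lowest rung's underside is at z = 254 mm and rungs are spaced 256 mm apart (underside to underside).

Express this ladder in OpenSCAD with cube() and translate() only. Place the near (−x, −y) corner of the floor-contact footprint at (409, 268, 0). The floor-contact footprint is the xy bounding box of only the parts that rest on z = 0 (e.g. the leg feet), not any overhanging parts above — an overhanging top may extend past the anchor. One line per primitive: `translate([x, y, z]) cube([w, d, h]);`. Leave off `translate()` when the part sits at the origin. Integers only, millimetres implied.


translate([409, 268, 0]) cube([37, 34, 1813]);
translate([773, 268, 0]) cube([37, 34, 1813]);
translate([446, 268, 254]) cube([327, 34, 37]);
translate([446, 268, 510]) cube([327, 34, 37]);
translate([446, 268, 766]) cube([327, 34, 37]);
translate([446, 268, 1022]) cube([327, 34, 37]);
translate([446, 268, 1278]) cube([327, 34, 37]);
translate([446, 268, 1534]) cube([327, 34, 37]);


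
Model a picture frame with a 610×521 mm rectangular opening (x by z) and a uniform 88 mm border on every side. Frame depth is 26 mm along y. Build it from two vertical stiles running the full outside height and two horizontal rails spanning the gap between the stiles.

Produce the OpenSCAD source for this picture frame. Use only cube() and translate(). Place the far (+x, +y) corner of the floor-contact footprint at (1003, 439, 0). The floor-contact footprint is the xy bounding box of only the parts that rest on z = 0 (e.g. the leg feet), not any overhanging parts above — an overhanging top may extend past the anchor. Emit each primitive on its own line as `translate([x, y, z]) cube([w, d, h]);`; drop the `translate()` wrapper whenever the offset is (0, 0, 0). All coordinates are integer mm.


translate([217, 413, 0]) cube([88, 26, 697]);
translate([915, 413, 0]) cube([88, 26, 697]);
translate([305, 413, 0]) cube([610, 26, 88]);
translate([305, 413, 609]) cube([610, 26, 88]);


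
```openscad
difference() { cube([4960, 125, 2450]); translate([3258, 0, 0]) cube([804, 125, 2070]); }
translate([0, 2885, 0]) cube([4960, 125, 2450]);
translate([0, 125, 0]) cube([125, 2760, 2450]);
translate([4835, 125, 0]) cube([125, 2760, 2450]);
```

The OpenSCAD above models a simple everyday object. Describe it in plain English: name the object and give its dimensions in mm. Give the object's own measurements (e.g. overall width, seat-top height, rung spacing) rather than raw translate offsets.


A single room: four walls, each 2450 mm tall and 125 mm thick, enclosing an outside footprint 4960×3010 mm (x × y), no floor or roof. The front and back walls (−y and +y sides) run the full x-width; the side walls fit between their inner faces. A door opening 804 mm wide and 2070 mm tall is cut through the front wall from the floor up, its −x edge 3258 mm from the wall's −x end.


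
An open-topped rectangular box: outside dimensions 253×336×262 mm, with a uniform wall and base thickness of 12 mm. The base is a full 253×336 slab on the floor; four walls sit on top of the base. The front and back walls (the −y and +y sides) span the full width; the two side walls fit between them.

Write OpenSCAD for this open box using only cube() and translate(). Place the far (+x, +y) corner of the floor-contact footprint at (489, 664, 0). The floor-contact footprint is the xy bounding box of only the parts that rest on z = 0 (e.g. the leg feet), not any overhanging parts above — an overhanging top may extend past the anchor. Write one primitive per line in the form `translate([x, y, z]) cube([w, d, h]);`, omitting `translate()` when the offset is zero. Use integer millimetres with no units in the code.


translate([236, 328, 0]) cube([253, 336, 12]);
translate([236, 328, 12]) cube([253, 12, 250]);
translate([236, 652, 12]) cube([253, 12, 250]);
translate([236, 340, 12]) cube([12, 312, 250]);
translate([477, 340, 12]) cube([12, 312, 250]);


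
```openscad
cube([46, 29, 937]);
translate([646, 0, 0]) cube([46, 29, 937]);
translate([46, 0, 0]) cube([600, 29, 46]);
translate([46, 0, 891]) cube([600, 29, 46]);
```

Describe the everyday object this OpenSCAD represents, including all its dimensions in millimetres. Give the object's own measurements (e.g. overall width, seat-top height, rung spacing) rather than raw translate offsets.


A rectangular picture frame lying in the x–z plane (depth along y). The opening is 600 mm wide (x) by 845 mm tall (z), surrounded by a border 46 mm wide on all four sides. The frame is 29 mm deep and is made of two full-height vertical stiles with two horizontal rails fitted between them.


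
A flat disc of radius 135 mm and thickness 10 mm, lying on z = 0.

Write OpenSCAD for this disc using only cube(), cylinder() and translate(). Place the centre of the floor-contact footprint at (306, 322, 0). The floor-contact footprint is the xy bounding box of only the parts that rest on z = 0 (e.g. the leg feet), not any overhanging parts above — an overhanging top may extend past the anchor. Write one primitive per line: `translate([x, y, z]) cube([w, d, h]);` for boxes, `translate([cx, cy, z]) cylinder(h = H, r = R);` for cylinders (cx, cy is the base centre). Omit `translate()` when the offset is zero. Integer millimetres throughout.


translate([306, 322, 0]) cylinder(h = 10, r = 135);


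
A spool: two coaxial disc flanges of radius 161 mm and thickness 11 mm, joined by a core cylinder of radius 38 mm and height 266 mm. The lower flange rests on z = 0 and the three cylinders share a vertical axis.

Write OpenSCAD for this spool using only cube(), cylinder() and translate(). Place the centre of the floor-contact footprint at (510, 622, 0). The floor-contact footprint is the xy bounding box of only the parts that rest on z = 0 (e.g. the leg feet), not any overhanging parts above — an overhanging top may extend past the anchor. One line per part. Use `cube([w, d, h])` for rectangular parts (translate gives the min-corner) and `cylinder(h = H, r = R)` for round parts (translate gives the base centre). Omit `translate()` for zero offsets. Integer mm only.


translate([510, 622, 0]) cylinder(h = 11, r = 161);
translate([510, 622, 11]) cylinder(h = 266, r = 38);
translate([510, 622, 277]) cylinder(h = 11, r = 161);


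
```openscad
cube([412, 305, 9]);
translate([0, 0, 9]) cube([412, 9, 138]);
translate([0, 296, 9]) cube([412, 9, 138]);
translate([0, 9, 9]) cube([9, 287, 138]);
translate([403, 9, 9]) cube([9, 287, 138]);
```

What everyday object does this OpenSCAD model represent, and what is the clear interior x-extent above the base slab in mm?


An open box. The internal width is 394 mm.

A 412×305 base slab with four walls standing on it — an open box. The base is 412 mm wide and the walls are 9 mm thick, so the internal width is 412 − 2 × 9 = 394 mm.


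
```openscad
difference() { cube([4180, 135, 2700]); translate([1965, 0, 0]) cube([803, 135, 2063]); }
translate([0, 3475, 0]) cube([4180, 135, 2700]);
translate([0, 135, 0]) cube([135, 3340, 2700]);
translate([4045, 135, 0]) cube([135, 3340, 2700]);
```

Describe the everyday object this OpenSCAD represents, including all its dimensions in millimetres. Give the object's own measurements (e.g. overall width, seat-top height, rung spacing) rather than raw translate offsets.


A single room: four walls, each 2700 mm tall and 135 mm thick, enclosing an outside footprint 4180×3610 mm (x × y), no floor or roof. The front and back walls (−y and +y sides) run the full x-width; the side walls fit between their inner faces. A door opening 803 mm wide and 2063 mm tall is cut through the front wall from the floor up, its −x edge 1965 mm from the wall's −x end.


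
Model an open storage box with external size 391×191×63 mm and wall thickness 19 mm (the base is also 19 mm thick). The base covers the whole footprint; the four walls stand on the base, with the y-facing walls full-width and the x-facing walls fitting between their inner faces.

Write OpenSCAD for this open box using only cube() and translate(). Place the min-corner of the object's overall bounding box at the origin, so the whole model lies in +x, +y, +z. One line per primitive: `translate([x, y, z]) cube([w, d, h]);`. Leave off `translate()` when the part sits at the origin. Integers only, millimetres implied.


cube([391, 191, 19]);
translate([0, 0, 19]) cube([391, 19, 44]);
translate([0, 172, 19]) cube([391, 19, 44]);
translate([0, 19, 19]) cube([19, 153, 44]);
translate([372, 19, 19]) cube([19, 153, 44]);


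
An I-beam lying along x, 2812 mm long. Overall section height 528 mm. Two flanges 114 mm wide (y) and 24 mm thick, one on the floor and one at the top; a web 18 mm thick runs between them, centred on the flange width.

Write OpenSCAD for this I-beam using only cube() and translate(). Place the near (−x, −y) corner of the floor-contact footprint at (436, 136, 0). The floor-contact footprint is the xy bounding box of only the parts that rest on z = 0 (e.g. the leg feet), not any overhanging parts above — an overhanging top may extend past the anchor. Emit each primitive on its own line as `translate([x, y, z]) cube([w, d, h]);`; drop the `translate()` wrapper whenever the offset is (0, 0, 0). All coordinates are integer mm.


translate([436, 136, 0]) cube([2812, 114, 24]);
translate([436, 184, 24]) cube([2812, 18, 480]);
translate([436, 136, 504]) cube([2812, 114, 24]);


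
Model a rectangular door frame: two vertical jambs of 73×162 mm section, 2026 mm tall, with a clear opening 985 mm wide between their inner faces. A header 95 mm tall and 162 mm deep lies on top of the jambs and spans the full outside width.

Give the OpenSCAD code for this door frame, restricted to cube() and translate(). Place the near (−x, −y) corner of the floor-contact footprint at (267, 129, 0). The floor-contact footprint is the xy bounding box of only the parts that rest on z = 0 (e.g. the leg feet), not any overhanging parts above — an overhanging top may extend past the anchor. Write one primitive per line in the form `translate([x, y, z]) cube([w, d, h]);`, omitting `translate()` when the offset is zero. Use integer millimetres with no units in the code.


translate([267, 129, 0]) cube([73, 162, 2026]);
translate([1325, 129, 0]) cube([73, 162, 2026]);
translate([267, 129, 2026]) cube([1131, 162, 95]);


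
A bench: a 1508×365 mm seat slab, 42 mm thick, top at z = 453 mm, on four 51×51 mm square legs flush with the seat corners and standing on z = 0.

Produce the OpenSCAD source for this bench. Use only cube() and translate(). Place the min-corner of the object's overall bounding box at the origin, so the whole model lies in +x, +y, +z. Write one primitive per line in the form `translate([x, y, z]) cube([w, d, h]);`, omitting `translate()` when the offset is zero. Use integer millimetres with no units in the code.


translate([0, 0, 411]) cube([1508, 365, 42]);
cube([51, 51, 411]);
translate([0, 314, 0]) cube([51, 51, 411]);
translate([1457, 0, 0]) cube([51, 51, 411]);
translate([1457, 314, 0]) cube([51, 51, 411]);


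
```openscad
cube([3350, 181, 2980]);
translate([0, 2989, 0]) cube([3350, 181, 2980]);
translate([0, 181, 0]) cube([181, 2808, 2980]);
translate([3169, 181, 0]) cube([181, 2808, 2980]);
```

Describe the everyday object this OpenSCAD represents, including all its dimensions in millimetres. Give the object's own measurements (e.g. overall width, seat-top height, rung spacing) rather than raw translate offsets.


The wall frame of a small rectangular building: four walls, each 2980 mm tall and 181 mm thick, enclosing a footprint 3350 mm (x) by 3170 mm (y) outside-to-outside, with no floor or roof. The front and back walls (the −y and +y sides) span the full width; the two side walls fit between them.


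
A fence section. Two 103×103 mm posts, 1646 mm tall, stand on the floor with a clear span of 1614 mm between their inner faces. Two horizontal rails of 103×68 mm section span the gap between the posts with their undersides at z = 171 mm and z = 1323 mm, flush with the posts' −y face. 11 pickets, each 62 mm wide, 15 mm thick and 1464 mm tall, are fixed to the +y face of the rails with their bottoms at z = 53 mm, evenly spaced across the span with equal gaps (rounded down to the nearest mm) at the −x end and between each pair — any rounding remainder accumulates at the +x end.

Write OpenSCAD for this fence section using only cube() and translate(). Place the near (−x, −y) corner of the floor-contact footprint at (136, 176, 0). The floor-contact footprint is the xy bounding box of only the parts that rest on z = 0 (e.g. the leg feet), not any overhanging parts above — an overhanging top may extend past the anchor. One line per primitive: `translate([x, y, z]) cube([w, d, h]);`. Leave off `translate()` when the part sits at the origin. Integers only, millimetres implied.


translate([136, 176, 0]) cube([103, 103, 1646]);
translate([1853, 176, 0]) cube([103, 103, 1646]);
translate([239, 176, 171]) cube([1614, 103, 68]);
translate([239, 176, 1323]) cube([1614, 103, 68]);
translate([316, 279, 53]) cube([62, 15, 1464]);
translate([455, 279, 53]) cube([62, 15, 1464]);
translate([594, 279, 53]) cube([62, 15, 1464]);
translate([733, 279, 53]) cube([62, 15, 1464]);
translate([872, 279, 53]) cube([62, 15, 1464]);
translate([1011, 279, 53]) cube([62, 15, 1464]);
translate([1150, 279, 53]) cube([62, 15, 1464]);
translate([1289, 279, 53]) cube([62, 15, 1464]);
translate([1428, 279, 53]) cube([62, 15, 1464]);
translate([1567, 279, 53]) cube([62, 15, 1464]);
translate([1706, 279, 53]) cube([62, 15, 1464]);


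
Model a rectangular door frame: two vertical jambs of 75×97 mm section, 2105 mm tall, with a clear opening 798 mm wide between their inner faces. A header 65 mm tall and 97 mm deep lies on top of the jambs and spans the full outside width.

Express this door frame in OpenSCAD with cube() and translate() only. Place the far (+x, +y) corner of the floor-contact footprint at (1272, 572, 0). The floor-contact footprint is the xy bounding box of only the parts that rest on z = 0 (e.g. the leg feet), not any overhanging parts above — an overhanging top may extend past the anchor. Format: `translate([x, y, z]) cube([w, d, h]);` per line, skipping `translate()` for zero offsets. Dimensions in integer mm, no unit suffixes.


translate([324, 475, 0]) cube([75, 97, 2105]);
translate([1197, 475, 0]) cube([75, 97, 2105]);
translate([324, 475, 2105]) cube([948, 97, 65]);


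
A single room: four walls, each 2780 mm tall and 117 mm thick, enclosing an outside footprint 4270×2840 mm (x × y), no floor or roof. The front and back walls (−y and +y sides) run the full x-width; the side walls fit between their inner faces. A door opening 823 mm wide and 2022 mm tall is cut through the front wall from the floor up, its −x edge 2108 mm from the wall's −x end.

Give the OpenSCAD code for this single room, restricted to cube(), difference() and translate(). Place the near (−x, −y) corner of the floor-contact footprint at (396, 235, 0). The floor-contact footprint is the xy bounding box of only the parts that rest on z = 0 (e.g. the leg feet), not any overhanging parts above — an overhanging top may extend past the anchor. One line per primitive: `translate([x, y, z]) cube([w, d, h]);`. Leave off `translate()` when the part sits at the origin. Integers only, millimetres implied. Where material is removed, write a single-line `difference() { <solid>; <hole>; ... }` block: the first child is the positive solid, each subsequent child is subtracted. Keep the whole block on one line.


difference() { translate([396, 235, 0]) cube([4270, 117, 2780]); translate([2504, 235, 0]) cube([823, 117, 2022]); }
translate([396, 2958, 0]) cube([4270, 117, 2780]);
translate([396, 352, 0]) cube([117, 2606, 2780]);
translate([4549, 352, 0]) cube([117, 2606, 2780]);


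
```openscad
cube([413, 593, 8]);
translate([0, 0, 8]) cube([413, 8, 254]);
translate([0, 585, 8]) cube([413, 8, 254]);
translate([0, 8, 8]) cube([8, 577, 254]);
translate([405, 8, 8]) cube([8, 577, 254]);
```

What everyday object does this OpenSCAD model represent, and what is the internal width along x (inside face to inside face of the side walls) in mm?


An open box. The internal width is 397 mm.

A 413×593 base slab with four walls standing on it — an open box. The base is 413 mm wide and the walls are 8 mm thick, so the internal width is 413 − 2 × 8 = 397 mm.


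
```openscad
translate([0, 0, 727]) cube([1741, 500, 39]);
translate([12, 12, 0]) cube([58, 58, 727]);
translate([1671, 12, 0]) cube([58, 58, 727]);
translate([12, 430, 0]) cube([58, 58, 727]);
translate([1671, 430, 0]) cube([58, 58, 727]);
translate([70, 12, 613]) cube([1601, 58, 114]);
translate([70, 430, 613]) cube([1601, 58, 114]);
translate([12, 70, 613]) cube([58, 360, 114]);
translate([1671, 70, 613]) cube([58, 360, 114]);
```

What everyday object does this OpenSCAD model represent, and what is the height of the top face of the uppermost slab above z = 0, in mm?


A table. The table height is 766 mm.

A 1741×500×39 slab sits at z = 727 on four 58 mm square posts — a table. The top surface is at 727 + 39 = 766 mm.


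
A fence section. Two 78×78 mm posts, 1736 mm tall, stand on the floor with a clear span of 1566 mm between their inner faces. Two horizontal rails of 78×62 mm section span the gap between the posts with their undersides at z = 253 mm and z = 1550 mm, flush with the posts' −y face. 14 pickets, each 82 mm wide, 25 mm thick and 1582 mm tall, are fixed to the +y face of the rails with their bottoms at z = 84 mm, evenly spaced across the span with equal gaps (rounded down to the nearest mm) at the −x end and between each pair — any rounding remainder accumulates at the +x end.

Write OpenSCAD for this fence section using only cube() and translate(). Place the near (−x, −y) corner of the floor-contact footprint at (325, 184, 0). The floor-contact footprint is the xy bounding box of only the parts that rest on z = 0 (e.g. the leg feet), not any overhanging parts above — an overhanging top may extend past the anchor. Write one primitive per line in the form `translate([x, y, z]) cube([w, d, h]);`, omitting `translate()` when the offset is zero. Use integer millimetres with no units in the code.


translate([325, 184, 0]) cube([78, 78, 1736]);
translate([1969, 184, 0]) cube([78, 78, 1736]);
translate([403, 184, 253]) cube([1566, 78, 62]);
translate([403, 184, 1550]) cube([1566, 78, 62]);
translate([430, 262, 84]) cube([82, 25, 1582]);
translate([539, 262, 84]) cube([82, 25, 1582]);
translate([648, 262, 84]) cube([82, 25, 1582]);
translate([757, 262, 84]) cube([82, 25, 1582]);
translate([866, 262, 84]) cube([82, 25, 1582]);
translate([975, 262, 84]) cube([82, 25, 1582]);
translate([1084, 262, 84]) cube([82, 25, 1582]);
translate([1193, 262, 84]) cube([82, 25, 1582]);
translate([1302, 262, 84]) cube([82, 25, 1582]);
translate([1411, 262, 84]) cube([82, 25, 1582]);
translate([1520, 262, 84]) cube([82, 25, 1582]);
translate([1629, 262, 84]) cube([82, 25, 1582]);
translate([1738, 262, 84]) cube([82, 25, 1582]);
translate([1847, 262, 84]) cube([82, 25, 1582]);


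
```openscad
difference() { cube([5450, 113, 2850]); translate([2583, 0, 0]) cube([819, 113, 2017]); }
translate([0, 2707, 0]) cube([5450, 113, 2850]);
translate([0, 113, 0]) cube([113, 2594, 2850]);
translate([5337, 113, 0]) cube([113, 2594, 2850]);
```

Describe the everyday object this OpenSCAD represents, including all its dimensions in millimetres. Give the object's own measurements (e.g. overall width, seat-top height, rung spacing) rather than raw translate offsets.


A single room: four walls, each 2850 mm tall and 113 mm thick, enclosing an outside footprint 5450×2820 mm (x × y), no floor or roof. The front and back walls (−y and +y sides) run the full x-width; the side walls fit between their inner faces. A door opening 819 mm wide and 2017 mm tall is cut through the front wall from the floor up, its −x edge 2583 mm from the wall's −x end.


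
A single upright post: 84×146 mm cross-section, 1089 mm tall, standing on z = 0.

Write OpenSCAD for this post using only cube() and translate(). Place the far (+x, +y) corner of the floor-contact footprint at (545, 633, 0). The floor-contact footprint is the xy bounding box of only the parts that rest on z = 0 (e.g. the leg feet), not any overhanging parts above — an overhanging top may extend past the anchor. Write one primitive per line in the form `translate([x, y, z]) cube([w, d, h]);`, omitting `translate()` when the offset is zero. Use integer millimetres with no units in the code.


translate([461, 487, 0]) cube([84, 146, 1089]);


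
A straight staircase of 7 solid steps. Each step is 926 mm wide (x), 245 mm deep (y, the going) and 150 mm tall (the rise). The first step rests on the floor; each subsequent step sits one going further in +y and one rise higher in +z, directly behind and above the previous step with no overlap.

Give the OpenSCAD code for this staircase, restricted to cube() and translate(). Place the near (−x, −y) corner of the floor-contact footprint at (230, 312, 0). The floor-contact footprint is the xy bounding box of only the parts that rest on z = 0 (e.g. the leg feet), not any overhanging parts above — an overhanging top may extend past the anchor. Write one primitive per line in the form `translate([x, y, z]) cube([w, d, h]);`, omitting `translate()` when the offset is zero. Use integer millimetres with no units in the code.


translate([230, 312, 0]) cube([926, 245, 150]);
translate([230, 557, 150]) cube([926, 245, 150]);
translate([230, 802, 300]) cube([926, 245, 150]);
translate([230, 1047, 450]) cube([926, 245, 150]);
translate([230, 1292, 600]) cube([926, 245, 150]);
translate([230, 1537, 750]) cube([926, 245, 150]);
translate([230, 1782, 900]) cube([926, 245, 150]);
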